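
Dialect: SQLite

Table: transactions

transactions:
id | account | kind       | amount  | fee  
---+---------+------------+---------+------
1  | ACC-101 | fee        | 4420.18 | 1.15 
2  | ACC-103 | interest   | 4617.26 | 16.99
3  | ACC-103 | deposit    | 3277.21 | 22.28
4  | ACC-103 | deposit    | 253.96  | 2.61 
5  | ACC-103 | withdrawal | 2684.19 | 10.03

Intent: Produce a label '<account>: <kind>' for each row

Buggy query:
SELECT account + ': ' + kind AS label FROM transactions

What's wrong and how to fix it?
Bug: SQLite uses || for string concatenation; + coerces text to numbers (yielding 0)

Fix: Replace + with || to concatenate text

Corrected query:
SELECT account || ': ' || kind AS label FROM transactions

Result:
label              
-------------------
ACC-101: fee       
ACC-103: interest  
ACC-103: deposit   
ACC-103: deposit   
ACC-103: withdrawal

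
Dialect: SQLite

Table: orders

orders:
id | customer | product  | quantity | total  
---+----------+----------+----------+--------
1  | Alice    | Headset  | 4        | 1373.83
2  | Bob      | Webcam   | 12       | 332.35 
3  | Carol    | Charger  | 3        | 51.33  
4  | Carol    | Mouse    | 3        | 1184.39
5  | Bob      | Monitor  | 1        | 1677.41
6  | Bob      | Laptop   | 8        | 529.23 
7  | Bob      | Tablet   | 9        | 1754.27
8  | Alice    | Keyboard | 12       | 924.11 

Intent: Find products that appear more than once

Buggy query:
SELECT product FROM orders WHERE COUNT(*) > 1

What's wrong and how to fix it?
Bug: COUNT(*) is an aggregate and cannot be used in WHERE

Fix: Group first, then use HAVING for the count condition

Corrected query:
SELECT product FROM orders GROUP BY product HAVING COUNT(*) > 1

Result:
(no rows)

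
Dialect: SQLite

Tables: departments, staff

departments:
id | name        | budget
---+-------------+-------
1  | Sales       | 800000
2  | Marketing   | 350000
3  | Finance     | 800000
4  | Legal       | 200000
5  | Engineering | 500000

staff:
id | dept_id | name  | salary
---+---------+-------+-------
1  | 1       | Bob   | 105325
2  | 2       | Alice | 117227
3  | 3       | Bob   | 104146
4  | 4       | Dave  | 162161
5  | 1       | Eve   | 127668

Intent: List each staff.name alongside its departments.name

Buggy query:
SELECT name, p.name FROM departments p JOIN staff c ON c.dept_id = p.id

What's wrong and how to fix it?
Bug: 'name' exists in both joined tables, so the database can't tell which one is meant

Fix: Prefix ambiguous columns with the table alias

Corrected query:
SELECT c.name, p.name FROM departments p JOIN staff c ON c.dept_id = p.id

Result:
name  | name     
------+----------
Bob   | Sales    
Alice | Marketing
Bob   | Finance  
Dave  | Legal    
Eve   | Sales    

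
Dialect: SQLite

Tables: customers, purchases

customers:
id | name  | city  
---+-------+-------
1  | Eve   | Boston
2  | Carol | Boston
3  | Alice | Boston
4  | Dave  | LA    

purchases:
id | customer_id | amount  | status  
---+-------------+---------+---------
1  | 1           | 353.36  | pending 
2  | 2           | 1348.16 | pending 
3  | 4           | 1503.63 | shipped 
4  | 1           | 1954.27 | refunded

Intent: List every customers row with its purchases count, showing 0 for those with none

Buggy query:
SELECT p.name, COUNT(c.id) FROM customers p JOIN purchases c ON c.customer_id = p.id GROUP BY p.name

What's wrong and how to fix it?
Bug: INNER JOIN drops customers rows that have no matching purchases rows

Fix: Switch to LEFT JOIN to retain unmatched parent rows

Corrected query:
SELECT p.name, COUNT(c.id) FROM customers p LEFT JOIN purchases c ON c.customer_id = p.id GROUP BY p.name

Result:
name  | COUNT(c.id)
------+------------
Alice | 0          
Carol | 1          
Dave  | 1          
Eve   | 2          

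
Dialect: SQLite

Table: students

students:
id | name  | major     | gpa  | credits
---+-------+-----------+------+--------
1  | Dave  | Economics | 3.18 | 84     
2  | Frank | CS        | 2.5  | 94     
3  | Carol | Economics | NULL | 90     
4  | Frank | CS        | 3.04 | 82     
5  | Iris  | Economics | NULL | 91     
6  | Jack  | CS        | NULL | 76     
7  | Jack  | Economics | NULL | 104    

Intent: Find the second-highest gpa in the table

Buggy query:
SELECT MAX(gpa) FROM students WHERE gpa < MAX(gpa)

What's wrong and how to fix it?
Bug: The inner MAX is an aggregate inside WHERE, which is not allowed

Fix: Compute the overall MAX in a subquery, then take MAX of rows below it

Corrected query:
SELECT MAX(gpa) FROM students WHERE gpa < (SELECT MAX(gpa) FROM students)

Result:
MAX(gpa)
--------
3.04    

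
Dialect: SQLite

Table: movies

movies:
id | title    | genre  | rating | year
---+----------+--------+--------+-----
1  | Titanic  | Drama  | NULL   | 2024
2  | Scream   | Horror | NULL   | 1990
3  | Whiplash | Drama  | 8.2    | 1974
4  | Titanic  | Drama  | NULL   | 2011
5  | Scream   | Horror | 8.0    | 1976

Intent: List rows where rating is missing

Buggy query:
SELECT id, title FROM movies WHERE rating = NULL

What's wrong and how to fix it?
Bug: '= NULL' is always unknown in SQL three-valued logic, so no rows match

Fix: Replace '= NULL' with 'IS NULL'

Corrected query:
SELECT id, title FROM movies WHERE rating IS NULL

Result:
id | title  
---+--------
1  | Titanic
2  | Scream 
4  | Titanic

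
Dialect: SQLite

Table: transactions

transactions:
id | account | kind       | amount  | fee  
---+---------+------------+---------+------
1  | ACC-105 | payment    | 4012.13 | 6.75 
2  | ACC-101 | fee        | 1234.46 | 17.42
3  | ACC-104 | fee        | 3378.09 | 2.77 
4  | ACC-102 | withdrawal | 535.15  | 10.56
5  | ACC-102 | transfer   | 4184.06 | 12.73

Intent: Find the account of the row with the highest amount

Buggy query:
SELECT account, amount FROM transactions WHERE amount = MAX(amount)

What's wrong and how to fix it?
Bug: MAX(amount) is an aggregate and cannot be used directly in WHERE

Fix: Use a subquery: WHERE amount = (SELECT MAX(amount) FROM transactions)

Corrected query:
SELECT account, amount FROM transactions WHERE amount = (SELECT MAX(amount) FROM transactions)

Result:
account | amount 
--------+--------
ACC-102 | 4184.06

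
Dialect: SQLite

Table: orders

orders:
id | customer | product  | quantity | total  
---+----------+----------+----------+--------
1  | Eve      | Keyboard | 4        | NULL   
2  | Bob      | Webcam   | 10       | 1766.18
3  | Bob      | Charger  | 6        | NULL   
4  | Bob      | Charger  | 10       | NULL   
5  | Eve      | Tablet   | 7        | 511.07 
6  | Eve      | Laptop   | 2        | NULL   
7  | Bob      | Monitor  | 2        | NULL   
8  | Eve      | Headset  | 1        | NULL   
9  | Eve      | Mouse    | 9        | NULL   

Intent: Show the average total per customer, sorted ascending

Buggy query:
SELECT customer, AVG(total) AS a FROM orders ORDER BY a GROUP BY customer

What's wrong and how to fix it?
Bug: GROUP BY must precede ORDER BY

Fix: Move ORDER BY to the end, after GROUP BY

Corrected query:
SELECT customer, AVG(total) AS a FROM orders GROUP BY customer ORDER BY a

Result:
customer | a      
---------+--------
Eve      | 511.07 
Bob      | 1766.18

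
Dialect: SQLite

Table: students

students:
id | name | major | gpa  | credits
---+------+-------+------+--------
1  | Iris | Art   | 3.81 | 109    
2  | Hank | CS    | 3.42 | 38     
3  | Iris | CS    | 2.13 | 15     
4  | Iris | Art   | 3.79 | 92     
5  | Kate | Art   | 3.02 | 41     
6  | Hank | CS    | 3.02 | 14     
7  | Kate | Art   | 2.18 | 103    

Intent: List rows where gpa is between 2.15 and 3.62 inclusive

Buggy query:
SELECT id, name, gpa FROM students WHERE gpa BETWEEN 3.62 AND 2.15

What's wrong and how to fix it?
Bug: BETWEEN expects the lower bound first; with 3.62 AND 2.15 the range is empty

Fix: Write BETWEEN 2.15 AND 3.62

Corrected query:
SELECT id, name, gpa FROM students WHERE gpa BETWEEN 2.15 AND 3.62

Result:
id | name | gpa 
---+------+-----
2  | Hank | 3.42
5  | Kate | 3.02
6  | Hank | 3.02
7  | Kate | 2.18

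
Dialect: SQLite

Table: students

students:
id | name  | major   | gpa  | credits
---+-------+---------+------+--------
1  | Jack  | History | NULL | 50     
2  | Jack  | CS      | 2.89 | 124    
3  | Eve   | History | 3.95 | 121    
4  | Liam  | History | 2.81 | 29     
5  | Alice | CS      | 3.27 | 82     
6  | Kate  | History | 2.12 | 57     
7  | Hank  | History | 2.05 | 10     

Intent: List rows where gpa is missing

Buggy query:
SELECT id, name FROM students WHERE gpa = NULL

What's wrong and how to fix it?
Bug: '= NULL' is always unknown in SQL three-valued logic, so no rows match

Fix: Use IS NULL to test for NULL

Corrected query:
SELECT id, name FROM students WHERE gpa IS NULL

Result:
id | name
---+-----
1  | Jack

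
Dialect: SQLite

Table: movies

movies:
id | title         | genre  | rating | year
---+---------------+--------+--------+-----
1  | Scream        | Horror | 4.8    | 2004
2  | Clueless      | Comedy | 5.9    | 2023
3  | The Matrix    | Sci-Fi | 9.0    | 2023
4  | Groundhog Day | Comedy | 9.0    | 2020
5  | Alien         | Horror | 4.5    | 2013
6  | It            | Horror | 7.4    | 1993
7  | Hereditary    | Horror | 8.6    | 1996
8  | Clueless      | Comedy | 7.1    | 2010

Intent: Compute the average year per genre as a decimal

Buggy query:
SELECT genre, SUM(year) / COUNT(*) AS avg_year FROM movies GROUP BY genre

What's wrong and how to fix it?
Bug: SUM(year) and COUNT(*) are both integers; the division truncates the fractional part

Fix: Cast one side to REAL so the division keeps the fractional part

Corrected query:
SELECT genre, SUM(year) * 1.0 / COUNT(*) AS avg_year FROM movies GROUP BY genre

Result:
genre  | avg_year   
-------+------------
Comedy | 2017.666667
Horror | 2001.5     
Sci-Fi | 2023       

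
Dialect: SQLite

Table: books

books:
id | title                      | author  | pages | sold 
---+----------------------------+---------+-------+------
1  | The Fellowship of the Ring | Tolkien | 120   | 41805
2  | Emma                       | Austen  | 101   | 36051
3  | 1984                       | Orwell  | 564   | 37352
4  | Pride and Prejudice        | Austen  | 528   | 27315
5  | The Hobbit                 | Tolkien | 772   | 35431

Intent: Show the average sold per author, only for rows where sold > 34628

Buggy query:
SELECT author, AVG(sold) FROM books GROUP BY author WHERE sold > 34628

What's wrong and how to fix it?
Bug: WHERE cannot follow GROUP BY

Fix: Move the WHERE clause before GROUP BY

Corrected query:
SELECT author, AVG(sold) FROM books WHERE sold > 34628 GROUP BY author

Result:
author  | AVG(sold)
--------+----------
Austen  | 36051    
Orwell  | 37352    
Tolkien | 38618    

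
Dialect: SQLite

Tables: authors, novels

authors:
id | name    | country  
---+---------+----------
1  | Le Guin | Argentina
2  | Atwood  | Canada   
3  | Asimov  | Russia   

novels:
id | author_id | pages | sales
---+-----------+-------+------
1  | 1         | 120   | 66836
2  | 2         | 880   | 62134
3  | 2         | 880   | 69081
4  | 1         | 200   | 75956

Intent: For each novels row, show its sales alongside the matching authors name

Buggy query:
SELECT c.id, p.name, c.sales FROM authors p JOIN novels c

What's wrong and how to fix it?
Bug: Missing join condition: each novels row is matched to all authors rows instead of just its own

Fix: Add ON c.author_id = p.id to the JOIN

Corrected query:
SELECT c.id, p.name, c.sales FROM authors p JOIN novels c ON c.author_id = p.id

Result:
id | name    | sales
---+---------+------
1  | Le Guin | 66836
2  | Atwood  | 62134
3  | Atwood  | 69081
4  | Le Guin | 75956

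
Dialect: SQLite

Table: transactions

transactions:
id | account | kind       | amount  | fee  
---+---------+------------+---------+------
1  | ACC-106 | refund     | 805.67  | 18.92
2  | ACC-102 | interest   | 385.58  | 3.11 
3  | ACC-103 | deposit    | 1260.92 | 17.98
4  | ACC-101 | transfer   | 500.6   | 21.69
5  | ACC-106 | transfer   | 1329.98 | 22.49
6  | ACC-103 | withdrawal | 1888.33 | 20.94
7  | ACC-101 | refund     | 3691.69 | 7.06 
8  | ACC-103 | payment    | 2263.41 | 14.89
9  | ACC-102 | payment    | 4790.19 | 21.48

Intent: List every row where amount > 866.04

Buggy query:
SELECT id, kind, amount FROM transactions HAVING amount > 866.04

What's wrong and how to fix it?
Bug: HAVING filters the output of aggregation, but this query has no GROUP BY and no aggregate functions, so SQLite rejects it (HAVING clause on a non-aggregate query); the condition here is per row

Fix: Replace HAVING with WHERE since the condition applies to individual rows

Corrected query:
SELECT id, kind, amount FROM transactions WHERE amount > 866.04

Result:
id | kind       | amount 
---+------------+--------
3  | deposit    | 1260.92
5  | transfer   | 1329.98
6  | withdrawal | 1888.33
7  | refund     | 3691.69
8  | payment    | 2263.41
9  | payment    | 4790.19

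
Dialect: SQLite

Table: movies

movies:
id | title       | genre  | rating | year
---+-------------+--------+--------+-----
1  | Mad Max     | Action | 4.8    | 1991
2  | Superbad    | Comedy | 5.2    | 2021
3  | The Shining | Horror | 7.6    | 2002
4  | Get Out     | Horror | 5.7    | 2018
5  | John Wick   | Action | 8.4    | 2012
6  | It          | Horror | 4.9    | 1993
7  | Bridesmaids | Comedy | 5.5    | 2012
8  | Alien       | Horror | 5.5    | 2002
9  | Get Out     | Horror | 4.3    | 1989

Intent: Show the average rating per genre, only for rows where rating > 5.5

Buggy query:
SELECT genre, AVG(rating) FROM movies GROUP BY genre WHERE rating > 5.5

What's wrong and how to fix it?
Bug: WHERE cannot follow GROUP BY

Fix: Place WHERE between FROM and GROUP BY

Corrected query:
SELECT genre, AVG(rating) FROM movies WHERE rating > 5.5 GROUP BY genre

Result:
genre  | AVG(rating)
-------+------------
Action | 8.4        
Horror | 6.65       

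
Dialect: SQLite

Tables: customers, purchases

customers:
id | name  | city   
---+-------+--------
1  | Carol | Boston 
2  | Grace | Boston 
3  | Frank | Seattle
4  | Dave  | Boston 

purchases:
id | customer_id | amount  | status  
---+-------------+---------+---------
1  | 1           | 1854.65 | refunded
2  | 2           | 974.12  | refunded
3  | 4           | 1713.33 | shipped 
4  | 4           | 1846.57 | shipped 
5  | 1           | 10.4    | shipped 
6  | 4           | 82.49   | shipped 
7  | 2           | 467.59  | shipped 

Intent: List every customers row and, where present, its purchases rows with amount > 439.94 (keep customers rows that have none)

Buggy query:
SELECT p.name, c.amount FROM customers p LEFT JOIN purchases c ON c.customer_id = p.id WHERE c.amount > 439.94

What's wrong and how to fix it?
Bug: A WHERE condition on the right-hand table after LEFT JOIN drops unmatched parents

Fix: Put 'c.amount > 439.94' in the JOIN's ON clause instead of WHERE

Corrected query:
SELECT p.name, c.amount FROM customers p LEFT JOIN purchases c ON c.customer_id = p.id AND c.amount > 439.94

Result:
name  | amount 
------+--------
Carol | 1854.65
Grace | 467.59 
Grace | 974.12 
Frank | NULL   
Dave  | 1713.33
Dave  | 1846.57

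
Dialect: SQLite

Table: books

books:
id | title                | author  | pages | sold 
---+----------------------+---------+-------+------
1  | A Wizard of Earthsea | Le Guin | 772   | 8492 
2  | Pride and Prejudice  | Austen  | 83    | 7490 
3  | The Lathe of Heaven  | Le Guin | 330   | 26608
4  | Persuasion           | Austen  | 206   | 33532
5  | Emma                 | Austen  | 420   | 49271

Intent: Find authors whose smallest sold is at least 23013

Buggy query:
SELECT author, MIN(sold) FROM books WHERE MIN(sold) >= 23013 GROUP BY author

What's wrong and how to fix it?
Bug: Aggregates like MIN are computed per group after WHERE runs

Fix: Replace WHERE with HAVING after the GROUP BY

Corrected query:
SELECT author, MIN(sold) FROM books GROUP BY author HAVING MIN(sold) >= 23013

Result:
(no rows)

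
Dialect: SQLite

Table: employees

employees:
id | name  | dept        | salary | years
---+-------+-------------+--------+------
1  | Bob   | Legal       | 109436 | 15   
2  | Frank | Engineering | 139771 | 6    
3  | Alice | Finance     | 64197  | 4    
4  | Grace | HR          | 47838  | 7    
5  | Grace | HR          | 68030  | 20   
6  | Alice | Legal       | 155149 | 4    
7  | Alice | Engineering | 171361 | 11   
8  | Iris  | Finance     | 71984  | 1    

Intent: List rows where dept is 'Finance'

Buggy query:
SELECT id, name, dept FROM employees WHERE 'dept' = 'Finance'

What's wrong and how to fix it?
Bug: 'dept' in single quotes is a string literal, not the column; the comparison is literal-vs-literal and never true

Fix: Reference the column as dept without single quotes

Corrected query:
SELECT id, name, dept FROM employees WHERE dept = 'Finance'

Result:
id | name  | dept   
---+-------+--------
3  | Alice | Finance
8  | Iris  | Finance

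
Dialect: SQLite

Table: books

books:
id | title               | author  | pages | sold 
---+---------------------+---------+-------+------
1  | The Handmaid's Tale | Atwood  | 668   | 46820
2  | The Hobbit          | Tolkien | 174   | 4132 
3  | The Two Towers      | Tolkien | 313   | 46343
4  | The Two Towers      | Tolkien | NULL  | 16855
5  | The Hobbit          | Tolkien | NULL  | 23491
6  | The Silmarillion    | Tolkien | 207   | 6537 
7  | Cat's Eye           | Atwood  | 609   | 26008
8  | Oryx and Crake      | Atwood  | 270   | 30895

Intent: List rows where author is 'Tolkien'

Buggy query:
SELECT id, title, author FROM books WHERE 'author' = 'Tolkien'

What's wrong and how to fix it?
Bug: 'author' in single quotes is a string literal, not the column; the comparison is literal-vs-literal and never true

Fix: Reference the column as author without single quotes

Corrected query:
SELECT id, title, author FROM books WHERE author = 'Tolkien'

Result:
id | title            | author 
---+------------------+--------
2  | The Hobbit       | Tolkien
3  | The Two Towers   | Tolkien
4  | The Two Towers   | Tolkien
5  | The Hobbit       | Tolkien
6  | The Silmarillion | Tolkien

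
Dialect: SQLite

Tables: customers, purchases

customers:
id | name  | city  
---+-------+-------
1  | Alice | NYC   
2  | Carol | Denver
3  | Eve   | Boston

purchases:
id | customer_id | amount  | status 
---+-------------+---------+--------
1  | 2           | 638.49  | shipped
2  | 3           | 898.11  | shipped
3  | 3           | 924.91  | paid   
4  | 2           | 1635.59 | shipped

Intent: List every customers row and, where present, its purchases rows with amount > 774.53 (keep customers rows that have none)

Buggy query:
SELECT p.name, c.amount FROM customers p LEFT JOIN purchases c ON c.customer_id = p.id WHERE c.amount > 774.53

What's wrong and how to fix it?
Bug: A WHERE condition on the right-hand table after LEFT JOIN drops unmatched parents

Fix: Put 'c.amount > 774.53' in the JOIN's ON clause instead of WHERE

Corrected query:
SELECT p.name, c.amount FROM customers p LEFT JOIN purchases c ON c.customer_id = p.id AND c.amount > 774.53

Result:
name  | amount 
------+--------
Alice | NULL   
Carol | 1635.59
Eve   | 898.11 
Eve   | 924.91 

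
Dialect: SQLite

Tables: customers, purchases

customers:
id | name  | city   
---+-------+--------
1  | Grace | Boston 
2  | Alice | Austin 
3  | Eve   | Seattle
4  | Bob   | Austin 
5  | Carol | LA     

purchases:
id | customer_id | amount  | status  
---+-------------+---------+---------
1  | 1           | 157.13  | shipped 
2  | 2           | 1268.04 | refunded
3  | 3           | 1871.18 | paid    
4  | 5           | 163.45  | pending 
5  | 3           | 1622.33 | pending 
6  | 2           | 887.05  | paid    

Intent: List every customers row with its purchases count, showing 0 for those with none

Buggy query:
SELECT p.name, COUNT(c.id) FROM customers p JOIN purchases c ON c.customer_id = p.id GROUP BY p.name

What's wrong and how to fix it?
Bug: INNER JOIN drops customers rows that have no matching purchases rows

Fix: Use LEFT JOIN so parents without children still appear (COUNT(c.id) gives 0)

Corrected query:
SELECT p.name, COUNT(c.id) FROM customers p LEFT JOIN purchases c ON c.customer_id = p.id GROUP BY p.name

Result:
name  | COUNT(c.id)
------+------------
Alice | 2          
Bob   | 0          
Carol | 1          
Eve   | 2          
Grace | 1          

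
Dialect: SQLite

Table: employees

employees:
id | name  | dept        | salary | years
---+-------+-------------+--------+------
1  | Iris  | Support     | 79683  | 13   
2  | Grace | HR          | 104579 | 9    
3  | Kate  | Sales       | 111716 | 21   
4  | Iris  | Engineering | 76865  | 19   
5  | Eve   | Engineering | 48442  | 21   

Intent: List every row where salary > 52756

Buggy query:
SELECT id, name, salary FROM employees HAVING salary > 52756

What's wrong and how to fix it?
Bug: HAVING filters the output of aggregation, but this query has no GROUP BY and no aggregate functions, so SQLite rejects it (HAVING clause on a non-aggregate query); the condition here is per row

Fix: Use WHERE for row-level filtering

Corrected query:
SELECT id, name, salary FROM employees WHERE salary > 52756

Result:
id | name  | salary
---+-------+-------
1  | Iris  | 79683 
2  | Grace | 104579
3  | Kate  | 111716
4  | Iris  | 76865 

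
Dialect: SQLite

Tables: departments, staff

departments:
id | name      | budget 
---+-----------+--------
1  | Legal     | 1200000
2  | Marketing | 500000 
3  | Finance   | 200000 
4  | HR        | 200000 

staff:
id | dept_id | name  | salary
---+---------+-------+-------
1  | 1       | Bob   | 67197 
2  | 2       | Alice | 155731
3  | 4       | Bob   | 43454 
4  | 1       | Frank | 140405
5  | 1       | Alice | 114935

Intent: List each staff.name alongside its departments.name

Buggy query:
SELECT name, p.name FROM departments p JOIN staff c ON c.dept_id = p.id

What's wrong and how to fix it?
Bug: Both tables have a 'name' column; the unqualified reference is ambiguous

Fix: Prefix ambiguous columns with the table alias

Corrected query:
SELECT c.name, p.name FROM departments p JOIN staff c ON c.dept_id = p.id

Result:
name  | name     
------+----------
Bob   | Legal    
Alice | Marketing
Bob   | HR       
Frank | Legal    
Alice | Legal    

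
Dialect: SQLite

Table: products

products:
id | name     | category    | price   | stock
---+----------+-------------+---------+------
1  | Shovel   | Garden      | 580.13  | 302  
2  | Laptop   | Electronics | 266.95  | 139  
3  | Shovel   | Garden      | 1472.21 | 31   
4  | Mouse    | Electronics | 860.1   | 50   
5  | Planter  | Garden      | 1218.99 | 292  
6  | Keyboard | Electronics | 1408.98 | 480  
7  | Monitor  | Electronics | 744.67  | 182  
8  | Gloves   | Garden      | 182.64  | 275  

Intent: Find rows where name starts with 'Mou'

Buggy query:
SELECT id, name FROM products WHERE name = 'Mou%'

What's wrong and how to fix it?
Bug: '=' compares the literal string including the % character; pattern matching needs LIKE

Fix: Replace '=' with LIKE so 'Mou%' is treated as a pattern

Corrected query:
SELECT id, name FROM products WHERE name LIKE 'Mou%'

Result:
id | name 
---+------
4  | Mouse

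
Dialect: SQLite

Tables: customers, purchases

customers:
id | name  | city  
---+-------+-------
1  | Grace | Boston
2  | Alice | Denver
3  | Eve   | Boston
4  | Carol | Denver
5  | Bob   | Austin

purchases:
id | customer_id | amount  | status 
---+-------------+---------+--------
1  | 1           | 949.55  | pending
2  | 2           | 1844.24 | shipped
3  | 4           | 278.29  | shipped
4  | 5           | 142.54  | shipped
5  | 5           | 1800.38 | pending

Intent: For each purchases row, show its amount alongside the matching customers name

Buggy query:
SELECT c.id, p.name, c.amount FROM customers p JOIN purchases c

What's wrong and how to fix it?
Bug: Missing join condition: each purchases row is matched to all customers rows instead of just its own

Fix: Add ON c.customer_id = p.id to the JOIN

Corrected query:
SELECT c.id, p.name, c.amount FROM customers p JOIN purchases c ON c.customer_id = p.id

Result:
id | name  | amount 
---+-------+--------
1  | Grace | 949.55 
2  | Alice | 1844.24
3  | Carol | 278.29 
4  | Bob   | 142.54 
5  | Bob   | 1800.38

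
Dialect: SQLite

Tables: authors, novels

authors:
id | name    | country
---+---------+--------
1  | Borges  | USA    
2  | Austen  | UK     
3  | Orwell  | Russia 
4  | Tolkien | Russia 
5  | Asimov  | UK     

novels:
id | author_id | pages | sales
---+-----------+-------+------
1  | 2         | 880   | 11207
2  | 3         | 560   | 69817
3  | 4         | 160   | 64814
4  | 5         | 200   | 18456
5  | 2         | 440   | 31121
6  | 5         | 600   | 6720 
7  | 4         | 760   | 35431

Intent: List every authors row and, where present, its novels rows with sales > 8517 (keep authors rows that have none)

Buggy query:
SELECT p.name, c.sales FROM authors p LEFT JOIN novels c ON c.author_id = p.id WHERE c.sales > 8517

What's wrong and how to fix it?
Bug: Filtering c.sales in WHERE discards the NULL rows produced by LEFT JOIN, turning it into an inner join

Fix: Move the right-table condition into the ON clause so unmatched parents are kept

Corrected query:
SELECT p.name, c.sales FROM authors p LEFT JOIN novels c ON c.author_id = p.id AND c.sales > 8517

Result:
name    | sales
--------+------
Borges  | NULL 
Austen  | 11207
Austen  | 31121
Orwell  | 69817
Tolkien | 35431
Tolkien | 64814
Asimov  | 18456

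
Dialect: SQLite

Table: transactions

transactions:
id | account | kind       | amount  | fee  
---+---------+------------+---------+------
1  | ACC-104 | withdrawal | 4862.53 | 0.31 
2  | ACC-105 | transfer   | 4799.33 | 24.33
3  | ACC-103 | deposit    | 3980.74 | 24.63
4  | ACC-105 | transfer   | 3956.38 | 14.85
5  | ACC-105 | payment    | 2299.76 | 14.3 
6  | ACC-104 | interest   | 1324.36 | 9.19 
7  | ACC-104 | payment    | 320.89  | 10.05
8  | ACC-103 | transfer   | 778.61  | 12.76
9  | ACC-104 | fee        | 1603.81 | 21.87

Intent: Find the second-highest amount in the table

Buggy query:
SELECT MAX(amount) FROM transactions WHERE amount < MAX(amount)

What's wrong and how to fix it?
Bug: MAX(amount) on the right of the comparison is an aggregate-in-WHERE error

Fix: Compute the overall MAX in a subquery, then take MAX of rows below it

Corrected query:
SELECT MAX(amount) FROM transactions WHERE amount < (SELECT MAX(amount) FROM transactions)

Result:
MAX(amount)
-----------
4799.33    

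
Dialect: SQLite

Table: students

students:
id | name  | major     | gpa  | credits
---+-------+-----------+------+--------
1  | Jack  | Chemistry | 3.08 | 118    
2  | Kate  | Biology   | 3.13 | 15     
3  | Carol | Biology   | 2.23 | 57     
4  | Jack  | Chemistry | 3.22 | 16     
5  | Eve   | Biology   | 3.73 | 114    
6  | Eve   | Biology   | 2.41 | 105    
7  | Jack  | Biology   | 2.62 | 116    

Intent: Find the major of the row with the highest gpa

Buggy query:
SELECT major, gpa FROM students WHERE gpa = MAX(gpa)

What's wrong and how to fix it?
Bug: MAX(gpa) is an aggregate and cannot be used directly in WHERE

Fix: Wrap MAX in a scalar subquery so WHERE compares against a single value

Corrected query:
SELECT major, gpa FROM students WHERE gpa = (SELECT MAX(gpa) FROM students)

Result:
major   | gpa 
--------+-----
Biology | 3.73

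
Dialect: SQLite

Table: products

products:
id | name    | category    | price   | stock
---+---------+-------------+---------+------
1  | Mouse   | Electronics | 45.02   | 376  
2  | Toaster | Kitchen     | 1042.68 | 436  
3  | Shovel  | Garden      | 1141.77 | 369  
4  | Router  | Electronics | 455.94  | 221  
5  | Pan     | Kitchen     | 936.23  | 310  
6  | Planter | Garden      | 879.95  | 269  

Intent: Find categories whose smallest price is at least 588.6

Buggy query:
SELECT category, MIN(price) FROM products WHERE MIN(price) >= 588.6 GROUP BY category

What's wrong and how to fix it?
Bug: MIN() in WHERE is a misuse of aggregate

Fix: Use HAVING for the per-group MIN condition

Corrected query:
SELECT category, MIN(price) FROM products GROUP BY category HAVING MIN(price) >= 588.6

Result:
category | MIN(price)
---------+-----------
Garden   | 879.95    
Kitchen  | 936.23    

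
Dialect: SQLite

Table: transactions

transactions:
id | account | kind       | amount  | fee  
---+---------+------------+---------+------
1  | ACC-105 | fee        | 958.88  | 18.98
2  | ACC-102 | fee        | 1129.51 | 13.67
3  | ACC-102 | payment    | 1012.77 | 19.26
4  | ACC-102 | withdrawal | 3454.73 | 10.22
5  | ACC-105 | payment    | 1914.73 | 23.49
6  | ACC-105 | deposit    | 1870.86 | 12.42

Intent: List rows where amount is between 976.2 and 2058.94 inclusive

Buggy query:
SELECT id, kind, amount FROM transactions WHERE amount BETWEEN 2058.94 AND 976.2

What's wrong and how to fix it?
Bug: BETWEEN expects the lower bound first; with 2058.94 AND 976.2 the range is empty

Fix: Write BETWEEN 976.2 AND 2058.94

Corrected query:
SELECT id, kind, amount FROM transactions WHERE amount BETWEEN 976.2 AND 2058.94

Result:
id | kind    | amount 
---+---------+--------
2  | fee     | 1129.51
3  | payment | 1012.77
5  | payment | 1914.73
6  | deposit | 1870.86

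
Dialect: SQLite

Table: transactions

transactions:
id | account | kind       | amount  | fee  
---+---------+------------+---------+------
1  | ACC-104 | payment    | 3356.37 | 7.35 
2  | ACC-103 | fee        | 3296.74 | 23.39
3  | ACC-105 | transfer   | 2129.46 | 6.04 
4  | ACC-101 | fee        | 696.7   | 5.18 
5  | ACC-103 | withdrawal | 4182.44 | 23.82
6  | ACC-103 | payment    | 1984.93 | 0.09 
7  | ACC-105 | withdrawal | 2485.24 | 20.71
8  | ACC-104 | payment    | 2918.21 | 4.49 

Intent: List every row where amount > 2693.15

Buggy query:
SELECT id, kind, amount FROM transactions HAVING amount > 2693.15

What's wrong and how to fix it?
Bug: This is a non-aggregate query (no GROUP BY, no aggregates), so in SQLite the HAVING clause is invalid here; a row-level condition belongs in WHERE

Fix: Replace HAVING with WHERE since the condition applies to individual rows

Corrected query:
SELECT id, kind, amount FROM transactions WHERE amount > 2693.15

Result:
id | kind       | amount 
---+------------+--------
1  | payment    | 3356.37
2  | fee        | 3296.74
5  | withdrawal | 4182.44
8  | payment    | 2918.21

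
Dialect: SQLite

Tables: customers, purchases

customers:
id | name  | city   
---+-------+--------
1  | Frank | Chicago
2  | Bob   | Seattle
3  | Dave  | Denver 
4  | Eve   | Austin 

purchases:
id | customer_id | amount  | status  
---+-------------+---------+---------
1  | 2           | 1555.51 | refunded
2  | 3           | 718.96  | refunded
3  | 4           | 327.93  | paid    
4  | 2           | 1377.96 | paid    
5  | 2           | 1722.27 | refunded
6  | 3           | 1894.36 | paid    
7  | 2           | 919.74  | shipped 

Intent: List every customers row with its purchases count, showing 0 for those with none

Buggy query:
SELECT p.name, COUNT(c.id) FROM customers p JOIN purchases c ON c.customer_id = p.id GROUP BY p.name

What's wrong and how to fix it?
Bug: INNER JOIN drops customers rows that have no matching purchases rows

Fix: Switch to LEFT JOIN to retain unmatched parent rows

Corrected query:
SELECT p.name, COUNT(c.id) FROM customers p LEFT JOIN purchases c ON c.customer_id = p.id GROUP BY p.name

Result:
name  | COUNT(c.id)
------+------------
Bob   | 4          
Dave  | 2          
Eve   | 1          
Frank | 0          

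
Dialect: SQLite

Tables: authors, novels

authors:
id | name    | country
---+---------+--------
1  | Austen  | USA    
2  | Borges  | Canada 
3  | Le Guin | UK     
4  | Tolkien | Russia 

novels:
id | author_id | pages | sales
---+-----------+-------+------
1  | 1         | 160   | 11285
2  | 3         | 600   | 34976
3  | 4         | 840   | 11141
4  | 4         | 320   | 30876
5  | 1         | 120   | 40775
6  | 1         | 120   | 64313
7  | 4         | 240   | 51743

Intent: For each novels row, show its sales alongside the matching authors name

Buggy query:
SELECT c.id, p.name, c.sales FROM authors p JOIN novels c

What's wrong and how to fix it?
Bug: Missing join condition: each novels row is matched to all authors rows instead of just its own

Fix: Add ON c.author_id = p.id to the JOIN

Corrected query:
SELECT c.id, p.name, c.sales FROM authors p JOIN novels c ON c.author_id = p.id

Result:
id | name    | sales
---+---------+------
1  | Austen  | 11285
2  | Le Guin | 34976
3  | Tolkien | 11141
4  | Tolkien | 30876
5  | Austen  | 40775
6  | Austen  | 64313
7  | Tolkien | 51743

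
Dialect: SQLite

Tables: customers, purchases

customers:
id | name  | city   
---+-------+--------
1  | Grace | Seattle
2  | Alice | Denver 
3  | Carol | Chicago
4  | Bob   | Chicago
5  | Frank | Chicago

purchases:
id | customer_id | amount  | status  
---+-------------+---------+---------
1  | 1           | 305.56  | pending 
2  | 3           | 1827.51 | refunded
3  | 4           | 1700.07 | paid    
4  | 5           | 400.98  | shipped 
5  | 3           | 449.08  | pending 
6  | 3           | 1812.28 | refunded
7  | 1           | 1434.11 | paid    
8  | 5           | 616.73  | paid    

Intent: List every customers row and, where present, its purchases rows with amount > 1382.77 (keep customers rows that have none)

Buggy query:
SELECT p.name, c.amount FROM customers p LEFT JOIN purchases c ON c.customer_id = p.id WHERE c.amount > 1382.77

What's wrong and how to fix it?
Bug: Filtering c.amount in WHERE discards the NULL rows produced by LEFT JOIN, turning it into an inner join

Fix: Move the right-table condition into the ON clause so unmatched parents are kept

Corrected query:
SELECT p.name, c.amount FROM customers p LEFT JOIN purchases c ON c.customer_id = p.id AND c.amount > 1382.77

Result:
name  | amount 
------+--------
Grace | 1434.11
Alice | NULL   
Carol | 1812.28
Carol | 1827.51
Bob   | 1700.07
Frank | NULL   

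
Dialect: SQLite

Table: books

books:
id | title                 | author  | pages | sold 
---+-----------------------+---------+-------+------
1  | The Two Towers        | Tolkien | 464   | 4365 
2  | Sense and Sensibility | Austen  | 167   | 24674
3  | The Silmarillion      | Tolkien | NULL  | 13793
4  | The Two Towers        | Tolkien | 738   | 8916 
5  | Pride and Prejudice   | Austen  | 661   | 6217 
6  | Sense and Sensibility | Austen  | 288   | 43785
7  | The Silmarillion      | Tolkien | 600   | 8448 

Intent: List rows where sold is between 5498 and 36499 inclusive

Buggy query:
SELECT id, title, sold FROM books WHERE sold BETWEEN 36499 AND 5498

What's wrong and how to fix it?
Bug: The bounds are reversed; BETWEEN a AND b requires a <= b to match anything

Fix: Write BETWEEN 5498 AND 36499

Corrected query:
SELECT id, title, sold FROM books WHERE sold BETWEEN 5498 AND 36499

Result:
id | title                 | sold 
---+-----------------------+------
2  | Sense and Sensibility | 24674
3  | The Silmarillion      | 13793
4  | The Two Towers        | 8916 
5  | Pride and Prejudice   | 6217 
7  | The Silmarillion      | 8448 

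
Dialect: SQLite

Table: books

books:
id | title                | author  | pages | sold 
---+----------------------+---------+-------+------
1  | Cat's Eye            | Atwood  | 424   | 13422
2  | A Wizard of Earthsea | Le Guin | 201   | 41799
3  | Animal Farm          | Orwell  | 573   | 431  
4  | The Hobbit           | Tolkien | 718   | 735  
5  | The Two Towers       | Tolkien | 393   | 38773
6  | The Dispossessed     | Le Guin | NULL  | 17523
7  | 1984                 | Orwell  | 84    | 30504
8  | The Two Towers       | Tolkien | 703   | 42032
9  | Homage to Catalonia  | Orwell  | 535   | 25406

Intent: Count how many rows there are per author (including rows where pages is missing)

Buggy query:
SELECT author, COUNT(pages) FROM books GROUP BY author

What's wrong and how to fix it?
Bug: COUNT(column) counts non-NULL values only; rows with NULL pages aren't counted

Fix: Replace COUNT(pages) with COUNT(*)

Corrected query:
SELECT author, COUNT(*) FROM books GROUP BY author

Result:
author  | COUNT(*)
--------+---------
Atwood  | 1       
Le Guin | 2       
Orwell  | 3       
Tolkien | 3       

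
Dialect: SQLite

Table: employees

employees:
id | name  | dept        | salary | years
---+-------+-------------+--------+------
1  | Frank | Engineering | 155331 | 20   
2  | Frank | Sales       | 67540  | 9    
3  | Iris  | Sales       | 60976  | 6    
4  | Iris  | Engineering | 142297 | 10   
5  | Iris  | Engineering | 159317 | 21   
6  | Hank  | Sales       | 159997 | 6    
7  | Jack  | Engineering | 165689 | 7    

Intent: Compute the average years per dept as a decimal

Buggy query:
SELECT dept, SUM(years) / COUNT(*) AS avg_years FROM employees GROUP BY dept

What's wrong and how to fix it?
Bug: SUM(years) and COUNT(*) are both integers; the division truncates the fractional part

Fix: Cast one side to REAL so the division keeps the fractional part

Corrected query:
SELECT dept, SUM(years) * 1.0 / COUNT(*) AS avg_years FROM employees GROUP BY dept

Result:
dept        | avg_years
------------+----------
Engineering | 14.5     
Sales       | 7        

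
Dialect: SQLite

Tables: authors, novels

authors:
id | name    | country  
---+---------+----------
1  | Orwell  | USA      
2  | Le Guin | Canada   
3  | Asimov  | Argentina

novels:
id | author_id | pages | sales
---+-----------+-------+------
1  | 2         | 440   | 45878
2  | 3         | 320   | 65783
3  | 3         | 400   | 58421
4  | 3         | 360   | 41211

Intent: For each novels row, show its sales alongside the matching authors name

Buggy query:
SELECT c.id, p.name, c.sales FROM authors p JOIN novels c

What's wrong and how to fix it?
Bug: JOIN with no ON clause produces a cartesian product; every novels row pairs with every authors row

Fix: Specify the join condition linking the foreign key to the parent id

Corrected query:
SELECT c.id, p.name, c.sales FROM authors p JOIN novels c ON c.author_id = p.id

Result:
id | name    | sales
---+---------+------
1  | Le Guin | 45878
2  | Asimov  | 65783
3  | Asimov  | 58421
4  | Asimov  | 41211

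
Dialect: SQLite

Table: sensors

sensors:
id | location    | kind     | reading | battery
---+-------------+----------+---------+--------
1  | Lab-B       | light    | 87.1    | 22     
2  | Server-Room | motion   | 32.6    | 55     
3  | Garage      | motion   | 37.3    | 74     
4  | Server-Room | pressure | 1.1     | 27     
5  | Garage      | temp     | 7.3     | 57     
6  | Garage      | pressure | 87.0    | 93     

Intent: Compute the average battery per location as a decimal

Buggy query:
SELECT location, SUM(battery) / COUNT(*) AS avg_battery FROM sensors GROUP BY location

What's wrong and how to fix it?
Bug: SUM(battery) and COUNT(*) are both integers; the division truncates the fractional part

Fix: Cast one side to REAL so the division keeps the fractional part

Corrected query:
SELECT location, SUM(battery) * 1.0 / COUNT(*) AS avg_battery FROM sensors GROUP BY location

Result:
location    | avg_battery
------------+------------
Garage      | 74.666667  
Lab-B       | 22         
Server-Room | 41         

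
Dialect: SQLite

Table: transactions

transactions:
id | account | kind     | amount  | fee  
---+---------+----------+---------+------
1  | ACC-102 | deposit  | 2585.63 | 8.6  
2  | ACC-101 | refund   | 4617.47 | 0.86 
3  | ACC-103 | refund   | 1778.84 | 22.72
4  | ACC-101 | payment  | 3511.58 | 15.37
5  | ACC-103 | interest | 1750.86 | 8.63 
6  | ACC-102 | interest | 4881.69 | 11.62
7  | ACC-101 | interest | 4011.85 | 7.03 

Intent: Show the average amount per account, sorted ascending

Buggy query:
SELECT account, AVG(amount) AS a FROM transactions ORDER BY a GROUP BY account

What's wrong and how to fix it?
Bug: GROUP BY must precede ORDER BY

Fix: Reorder: SELECT … FROM … GROUP BY … ORDER BY …

Corrected query:
SELECT account, AVG(amount) AS a FROM transactions GROUP BY account ORDER BY a

Result:
account | a          
--------+------------
ACC-103 | 1764.85    
ACC-102 | 3733.66    
ACC-101 | 4046.966667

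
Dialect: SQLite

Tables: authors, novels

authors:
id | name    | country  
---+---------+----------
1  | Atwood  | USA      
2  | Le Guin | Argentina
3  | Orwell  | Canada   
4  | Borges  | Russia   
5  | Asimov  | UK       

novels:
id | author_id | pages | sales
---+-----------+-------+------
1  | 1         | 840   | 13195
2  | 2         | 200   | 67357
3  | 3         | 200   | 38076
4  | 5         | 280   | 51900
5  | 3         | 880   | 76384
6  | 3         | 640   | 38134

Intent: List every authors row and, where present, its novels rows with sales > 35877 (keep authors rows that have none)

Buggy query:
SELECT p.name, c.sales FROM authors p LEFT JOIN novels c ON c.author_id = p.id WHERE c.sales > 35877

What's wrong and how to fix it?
Bug: A WHERE condition on the right-hand table after LEFT JOIN drops unmatched parents

Fix: Put 'c.sales > 35877' in the JOIN's ON clause instead of WHERE

Corrected query:
SELECT p.name, c.sales FROM authors p LEFT JOIN novels c ON c.author_id = p.id AND c.sales > 35877

Result:
name    | sales
--------+------
Atwood  | NULL 
Le Guin | 67357
Orwell  | 38076
Orwell  | 38134
Orwell  | 76384
Borges  | NULL 
Asimov  | 51900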